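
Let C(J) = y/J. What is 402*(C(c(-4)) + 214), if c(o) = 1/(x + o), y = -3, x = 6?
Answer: 83616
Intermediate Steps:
c(o) = 1/(6 + o)
C(J) = -3/J
402*(C(c(-4)) + 214) = 402*(-3/(1/(6 - 4)) + 214) = 402*(-3/(1/2) + 214) = 402*(-3/1/2 + 214) = 402*(-3*2 + 214) = 402*(-6 + 214) = 402*208 = 83616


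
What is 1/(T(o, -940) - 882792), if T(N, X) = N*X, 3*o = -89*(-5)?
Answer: -3/3066676 ≈ -9.7826e-7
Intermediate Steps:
o = 445/3 (o = (-89*(-5))/3 = (⅓)*445 = 445/3 ≈ 148.33)
1/(T(o, -940) - 882792) = 1/((445/3)*(-940) - 882792) = 1/(-418300/3 - 882792) = 1/(-3066676/3) = -3/3066676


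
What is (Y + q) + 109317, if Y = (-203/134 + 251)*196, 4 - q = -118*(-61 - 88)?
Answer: 9422751/67 ≈ 1.4064e+5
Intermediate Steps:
q = -17578 (q = 4 - (-118)*(-61 - 88) = 4 - (-118)*(-149) = 4 - 1*17582 = 4 - 17582 = -17578)
Y = 3276238/67 (Y = (-203*1/134 + 251)*196 = (-203/134 + 251)*196 = (33431/134)*196 = 3276238/67 ≈ 48899.)
(Y + q) + 109317 = (3276238/67 - 17578) + 109317 = 2098512/67 + 109317 = 9422751/67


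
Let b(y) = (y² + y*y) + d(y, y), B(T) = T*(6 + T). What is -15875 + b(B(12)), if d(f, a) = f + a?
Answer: 77869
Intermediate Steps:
d(f, a) = a + f
b(y) = 2*y + 2*y² (b(y) = (y² + y*y) + (y + y) = (y² + y²) + 2*y = 2*y² + 2*y = 2*y + 2*y²)
-15875 + b(B(12)) = -15875 + 2*(12*(6 + 12))*(1 + 12*(6 + 12)) = -15875 + 2*(12*18)*(1 + 12*18) = -15875 + 2*216*(1 + 216) = -15875 + 2*216*217 = -15875 + 93744 = 77869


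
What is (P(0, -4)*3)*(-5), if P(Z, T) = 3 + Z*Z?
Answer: -45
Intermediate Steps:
P(Z, T) = 3 + Z²
(P(0, -4)*3)*(-5) = ((3 + 0²)*3)*(-5) = ((3 + 0)*3)*(-5) = (3*3)*(-5) = 9*(-5) = -45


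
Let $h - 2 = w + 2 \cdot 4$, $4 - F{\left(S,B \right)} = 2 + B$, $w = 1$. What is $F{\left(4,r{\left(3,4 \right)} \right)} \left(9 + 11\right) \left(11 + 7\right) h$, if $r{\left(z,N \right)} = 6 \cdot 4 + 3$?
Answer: $-99000$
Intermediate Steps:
$r{\left(z,N \right)} = 27$ ($r{\left(z,N \right)} = 24 + 3 = 27$)
$F{\left(S,B \right)} = 2 - B$ ($F{\left(S,B \right)} = 4 - \left(2 + B\right) = 2 - B$)
$h = 11$ ($h = 2 + \left(1 + 2 \cdot 4\right) = 2 + \left(1 + 8\right) = 2 + 9 = 11$)
$F{\left(4,r{\left(3,4 \right)} \right)} \left(9 + 11\right) \left(11 + 7\right) h = \left(2 - 27\right) \left(9 + 11\right) \left(11 + 7\right) 11 = \left(2 - 27\right) 20 \cdot 18 \cdot 11 = \left(-25\right) 360 \cdot 11 = \left(-9000\right) 11 = -99000$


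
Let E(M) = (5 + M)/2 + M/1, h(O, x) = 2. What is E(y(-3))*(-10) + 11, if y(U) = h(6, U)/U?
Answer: -4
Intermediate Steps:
y(U) = 2/U
E(M) = 5/2 + 3*M/2 (E(M) = (5 + M)*(½) + M*1 = (5/2 + M/2) + M = 5/2 + 3*M/2)
E(y(-3))*(-10) + 11 = (5/2 + 3*(2/(-3))/2)*(-10) + 11 = (5/2 + 3*(2*(-⅓))/2)*(-10) + 11 = (5/2 + (3/2)*(-⅔))*(-10) + 11 = (5/2 - 1)*(-10) + 11 = (3/2)*(-10) + 11 = -15 + 11 = -4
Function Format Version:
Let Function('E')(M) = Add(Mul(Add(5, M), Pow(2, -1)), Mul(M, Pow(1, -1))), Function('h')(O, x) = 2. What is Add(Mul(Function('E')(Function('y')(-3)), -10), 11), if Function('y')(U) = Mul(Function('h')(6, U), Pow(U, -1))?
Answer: -4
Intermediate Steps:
Function('y')(U) = Mul(2, Pow(U, -1))
Function('E')(M) = Add(Rational(5, 2), Mul(Rational(3, 2), M)) (Function('E')(M) = Add(Mul(Add(5, M), Rational(1, 2)), Mul(M, 1)) = Add(Add(Rational(5, 2), Mul(Rational(1, 2), M)), M) = Add(Rational(5, 2), Mul(Rational(3, 2), M)))
Add(Mul(Function('E')(Function('y')(-3)), -10), 11) = Add(Mul(Add(Rational(5, 2), Mul(Rational(3, 2), Mul(2, Pow(-3, -1)))), -10), 11) = Add(Mul(Add(Rational(5, 2), Mul(Rational(3, 2), Mul(2, Rational(-1, 3)))), -10), 11) = Add(Mul(Add(Rational(5, 2), Mul(Rational(3, 2), Rational(-2, 3))), -10), 11) = Add(Mul(Add(Rational(5, 2), -1), -10), 11) = Add(Mul(Rational(3, 2), -10), 11) = Add(-15, 11) = -4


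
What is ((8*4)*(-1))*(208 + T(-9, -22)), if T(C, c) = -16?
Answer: -6144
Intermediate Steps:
((8*4)*(-1))*(208 + T(-9, -22)) = ((8*4)*(-1))*(208 - 16) = (32*(-1))*192 = -32*192 = -6144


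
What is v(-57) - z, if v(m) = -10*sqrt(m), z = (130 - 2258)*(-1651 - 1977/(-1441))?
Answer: -5058498592/1441 - 10*I*sqrt(57) ≈ -3.5104e+6 - 75.498*I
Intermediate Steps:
z = 5058498592/1441 (z = -2128*(-1651 - 1977*(-1/1441)) = -2128*(-1651 + 1977/1441) = -2128*(-2377114/1441) = 5058498592/1441 ≈ 3.5104e+6)
v(-57) - z = -10*I*sqrt(57) - 1*5058498592/1441 = -10*I*sqrt(57) - 5058498592/1441 = -5058498592/1441 - 10*I*sqrt(57)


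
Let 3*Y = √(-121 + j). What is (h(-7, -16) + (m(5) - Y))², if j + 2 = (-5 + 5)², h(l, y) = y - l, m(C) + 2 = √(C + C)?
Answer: (33 - 3*√10 + I*√123)²/9 ≈ 47.763 + 57.95*I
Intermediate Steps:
m(C) = -2 + √2*√C (m(C) = -2 + √(C + C) = -2 + √(2*C) = -2 + √2*√C)
j = -2 (j = -2 + (-5 + 5)² = -2 + 0² = -2 + 0 = -2)
Y = I*√123/3 (Y = √(-121 - 2)/3 = √(-123)/3 = (I*√123)/3 = I*√123/3 ≈ 3.6968*I)
(h(-7, -16) + (m(5) - Y))² = ((-16 - 1*(-7)) + ((-2 + √2*√5) - I*√123/3))² = ((-16 + 7) + ((-2 + √10) - I*√123/3))² = (-9 + (-2 + √10 - I*√123/3))² = (-11 + √10 - I*√123/3)²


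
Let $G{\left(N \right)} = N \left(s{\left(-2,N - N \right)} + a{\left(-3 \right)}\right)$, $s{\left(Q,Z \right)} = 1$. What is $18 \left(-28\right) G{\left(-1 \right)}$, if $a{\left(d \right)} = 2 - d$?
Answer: $3024$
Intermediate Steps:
$G{\left(N \right)} = 6 N$ ($G{\left(N \right)} = N \left(1 + \left(2 - -3\right)\right) = N \left(1 + \left(2 + 3\right)\right) = N \left(1 + 5\right) = N 6 = 6 N$)
$18 \left(-28\right) G{\left(-1 \right)} = 18 \left(-28\right) 6 \left(-1\right) = \left(-504\right) \left(-6\right) = 3024$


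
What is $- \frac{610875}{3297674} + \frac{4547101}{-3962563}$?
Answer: $- \frac{17415487415699}{13067240978462} \approx -1.3328$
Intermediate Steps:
$- \frac{610875}{3297674} + \frac{4547101}{-3962563} = \left(-610875\right) \frac{1}{3297674} + 4547101 \left(- \frac{1}{3962563}\right) = - \frac{610875}{3297674} - \frac{4547101}{3962563} = - \frac{17415487415699}{13067240978462}$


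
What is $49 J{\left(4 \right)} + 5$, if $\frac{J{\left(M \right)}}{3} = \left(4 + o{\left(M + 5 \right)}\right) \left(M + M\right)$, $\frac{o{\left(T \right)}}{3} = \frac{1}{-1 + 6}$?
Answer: $\frac{27073}{5} \approx 5414.6$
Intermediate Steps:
$o{\left(T \right)} = \frac{3}{5}$ ($o{\left(T \right)} = \frac{3}{-1 + 6} = \frac{3}{5}$)
$J{\left(M \right)} = \frac{138 M}{5}$ ($J{\left(M \right)} = 3 \left(4 + \frac{3}{5}\right) \left(M + M\right) = 3 \frac{23 \cdot 2 M}{5} = 3 \frac{46 M}{5} = \frac{138 M}{5}$)
$49 J{\left(4 \right)} + 5 = 49 \cdot \frac{138}{5} \cdot 4 + 5 = 49 \cdot \frac{552}{5} + 5 = \frac{27048}{5} + 5 = \frac{27073}{5}$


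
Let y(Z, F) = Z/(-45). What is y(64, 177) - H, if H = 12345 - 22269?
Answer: 446516/45 ≈ 9922.6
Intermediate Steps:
y(Z, F) = -Z/45 (y(Z, F) = Z*(-1/45) = -Z/45)
H = -9924
y(64, 177) - H = -1/45*64 - 1*(-9924) = -64/45 + 9924 = 446516/45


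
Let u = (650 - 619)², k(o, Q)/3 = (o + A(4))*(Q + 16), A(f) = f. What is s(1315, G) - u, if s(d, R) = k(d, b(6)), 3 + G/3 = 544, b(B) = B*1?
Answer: 86093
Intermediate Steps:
b(B) = B
G = 1623 (G = -9 + 3*544 = -9 + 1632 = 1623)
k(o, Q) = 3*(4 + o)*(16 + Q) (k(o, Q) = 3*((o + 4)*(Q + 16)) = 3*((4 + o)*(16 + Q)) = 3*(4 + o)*(16 + Q))
s(d, R) = 264 + 66*d (s(d, R) = 192 + 12*6 + 48*d + 3*6*d = 192 + 72 + 48*d + 18*d = 264 + 66*d)
u = 961 (u = 31² = 961)
s(1315, G) - u = (264 + 66*1315) - 1*961 = (264 + 86790) - 961 = 87054 - 961 = 86093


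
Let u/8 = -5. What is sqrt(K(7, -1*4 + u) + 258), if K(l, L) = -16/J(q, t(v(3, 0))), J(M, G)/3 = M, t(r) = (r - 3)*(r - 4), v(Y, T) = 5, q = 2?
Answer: sqrt(2298)/3 ≈ 15.979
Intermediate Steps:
u = -40 (u = 8*(-5) = -40)
t(r) = (-4 + r)*(-3 + r) (t(r) = (-3 + r)*(-4 + r) = (-4 + r)*(-3 + r))
J(M, G) = 3*M
K(l, L) = -8/3 (K(l, L) = -16/(3*2) = -16/6 = -16*1/6 = -8/3)
sqrt(K(7, -1*4 + u) + 258) = sqrt(-8/3 + 258) = sqrt(766/3) = sqrt(2298)/3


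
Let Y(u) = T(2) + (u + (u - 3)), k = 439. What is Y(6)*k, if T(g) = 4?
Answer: 5707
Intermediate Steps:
Y(u) = 1 + 2*u (Y(u) = 4 + (u + (u - 3)) = 4 + (u + (-3 + u)) = 4 + (-3 + 2*u) = 1 + 2*u)
Y(6)*k = (1 + 2*6)*439 = (1 + 12)*439 = 13*439 = 5707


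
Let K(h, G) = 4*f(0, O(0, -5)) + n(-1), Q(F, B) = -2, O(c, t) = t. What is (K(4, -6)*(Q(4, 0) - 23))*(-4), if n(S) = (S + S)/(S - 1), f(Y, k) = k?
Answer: -1900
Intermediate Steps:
n(S) = 2*S/(-1 + S) (n(S) = (2*S)/(-1 + S) = 2*S/(-1 + S))
K(h, G) = -19 (K(h, G) = 4*(-5) + 2*(-1)/(-1 - 1) = -20 + 2*(-1)/(-2) = -20 + 2*(-1)*(-1/2) = -20 + 1 = -19)
(K(4, -6)*(Q(4, 0) - 23))*(-4) = -19*(-2 - 23)*(-4) = -19*(-25)*(-4) = 475*(-4) = -1900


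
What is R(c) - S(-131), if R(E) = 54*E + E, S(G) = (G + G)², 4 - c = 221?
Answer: -80579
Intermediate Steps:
c = -217 (c = 4 - 1*221 = 4 - 221 = -217)
S(G) = 4*G² (S(G) = (2*G)² = 4*G²)
R(E) = 55*E
R(c) - S(-131) = 55*(-217) - 4*(-131)² = -11935 - 4*17161 = -11935 - 1*68644 = -11935 - 68644 = -80579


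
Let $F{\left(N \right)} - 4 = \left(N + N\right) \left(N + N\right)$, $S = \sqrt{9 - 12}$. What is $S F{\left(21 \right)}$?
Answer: $1768 i \sqrt{3} \approx 3062.3 i$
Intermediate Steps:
$S = i \sqrt{3}$ ($S = \sqrt{-3} = i \sqrt{3} \approx 1.732 i$)
$F{\left(N \right)} = 4 + 4 N^{2}$ ($F{\left(N \right)} = 4 + \left(N + N\right) \left(N + N\right) = 4 + 2 N 2 N = 4 + 4 N^{2}$)
$S F{\left(21 \right)} = i \sqrt{3} \left(4 + 4 \cdot 21^{2}\right) = i \sqrt{3} \left(4 + 4 \cdot 441\right) = i \sqrt{3} \left(4 + 1764\right) = i \sqrt{3} \cdot 1768 = 1768 i \sqrt{3}$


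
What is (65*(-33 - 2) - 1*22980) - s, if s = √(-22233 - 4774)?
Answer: -25255 - I*√27007 ≈ -25255.0 - 164.34*I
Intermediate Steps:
s = I*√27007 (s = √(-27007) = I*√27007 ≈ 164.34*I)
(65*(-33 - 2) - 1*22980) - s = (65*(-33 - 2) - 1*22980) - I*√27007 = (65*(-35) - 22980) - I*√27007 = (-2275 - 22980) - I*√27007 = -25255 - I*√27007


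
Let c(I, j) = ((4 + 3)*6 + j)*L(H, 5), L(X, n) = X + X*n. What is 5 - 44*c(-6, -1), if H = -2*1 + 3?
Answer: -10819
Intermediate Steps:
H = 1 (H = -2 + 3 = 1)
c(I, j) = 252 + 6*j (c(I, j) = ((4 + 3)*6 + j)*(1*(1 + 5)) = (7*6 + j)*(1*6) = (42 + j)*6 = 252 + 6*j)
5 - 44*c(-6, -1) = 5 - 44*(252 + 6*(-1)) = 5 - 44*(252 - 6) = 5 - 44*246 = 5 - 10824 = -10819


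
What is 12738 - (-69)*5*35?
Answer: 24813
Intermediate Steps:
12738 - (-69)*5*35 = 12738 - 23*(-15)*35 = 12738 + 345*35 = 12738 + 12075 = 24813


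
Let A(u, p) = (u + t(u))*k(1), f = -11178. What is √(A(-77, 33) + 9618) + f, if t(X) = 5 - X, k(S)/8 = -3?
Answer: -11178 + √9498 ≈ -11081.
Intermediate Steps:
k(S) = -24 (k(S) = 8*(-3) = -24)
A(u, p) = -120 (A(u, p) = (u + (5 - u))*(-24) = 5*(-24) = -120)
√(A(-77, 33) + 9618) + f = √(-120 + 9618) - 11178 = √9498 - 11178 = -11178 + √9498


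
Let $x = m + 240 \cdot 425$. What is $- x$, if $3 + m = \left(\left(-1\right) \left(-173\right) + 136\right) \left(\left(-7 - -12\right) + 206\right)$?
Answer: $-167196$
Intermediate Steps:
$m = 65196$ ($m = -3 + \left(\left(-1\right) \left(-173\right) + 136\right) \left(\left(-7 - -12\right) + 206\right) = -3 + \left(173 + 136\right) \left(\left(-7 + 12\right) + 206\right) = -3 + 309 \left(5 + 206\right) = -3 + 309 \cdot 211 = -3 + 65199 = 65196$)
$x = 167196$ ($x = 65196 + 240 \cdot 425 = 65196 + 102000 = 167196$)
$- x = \left(-1\right) 167196 = -167196$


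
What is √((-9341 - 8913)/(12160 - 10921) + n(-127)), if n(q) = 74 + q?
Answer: I*√103978119/1239 ≈ 8.23*I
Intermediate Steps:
√((-9341 - 8913)/(12160 - 10921) + n(-127)) = √((-9341 - 8913)/(12160 - 10921) + (74 - 127)) = √(-18254/1239 - 53) = √(-83921/1239) = I*√103978119/1239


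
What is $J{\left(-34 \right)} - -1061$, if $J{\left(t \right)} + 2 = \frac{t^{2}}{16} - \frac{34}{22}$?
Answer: $\frac{49707}{44} \approx 1129.7$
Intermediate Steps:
$J{\left(t \right)} = - \frac{39}{11} + \frac{t^{2}}{16}$ ($J{\left(t \right)} = -2 + \left(\frac{t^{2}}{16} - \frac{34}{22}\right) = -2 + \left(t^{2} \cdot \frac{1}{16} - \frac{17}{11}\right) = -2 + \left(\frac{t^{2}}{16} - \frac{17}{11}\right) = -2 + \left(- \frac{17}{11} + \frac{t^{2}}{16}\right) = - \frac{39}{11} + \frac{t^{2}}{16}$)
$J{\left(-34 \right)} - -1061 = \left(- \frac{39}{11} + \frac{\left(-34\right)^{2}}{16}\right) - -1061 = \left(- \frac{39}{11} + \frac{1}{16} \cdot 1156\right) + 1061 = \left(- \frac{39}{11} + \frac{289}{4}\right) + 1061 = \frac{3023}{44} + 1061 = \frac{49707}{44}$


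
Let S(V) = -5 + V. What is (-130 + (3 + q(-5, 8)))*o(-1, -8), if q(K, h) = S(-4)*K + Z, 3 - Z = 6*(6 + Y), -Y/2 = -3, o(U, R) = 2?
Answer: -302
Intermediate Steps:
Y = 6 (Y = -2*(-3) = 6)
Z = -69 (Z = 3 - 6*(6 + 6) = 3 - 6*12 = 3 - 1*72 = 3 - 72 = -69)
q(K, h) = -69 - 9*K (q(K, h) = (-5 - 4)*K - 69 = -9*K - 69 = -69 - 9*K)
(-130 + (3 + q(-5, 8)))*o(-1, -8) = (-130 + (3 + (-69 - 9*(-5))))*2 = (-130 + (3 + (-69 + 45)))*2 = (-130 + (3 - 24))*2 = (-130 - 21)*2 = -151*2 = -302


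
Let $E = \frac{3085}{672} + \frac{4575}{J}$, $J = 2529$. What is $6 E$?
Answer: $\frac{1208485}{31472} \approx 38.399$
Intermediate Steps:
$E = \frac{1208485}{188832}$ ($E = \frac{3085}{672} + \frac{4575}{2529} = 3085 \cdot \frac{1}{672} + 4575 \cdot \frac{1}{2529} = \frac{3085}{672} + \frac{1525}{843} = \frac{1208485}{188832} \approx 6.3998$)
$6 E = 6 \cdot \frac{1208485}{188832} = \frac{1208485}{31472}$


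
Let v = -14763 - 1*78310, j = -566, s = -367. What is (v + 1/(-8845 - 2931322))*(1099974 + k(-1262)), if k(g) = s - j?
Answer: -301062520989432216/2940167 ≈ -1.0240e+11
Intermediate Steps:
k(g) = 199 (k(g) = -367 - 1*(-566) = -367 + 566 = 199)
v = -93073 (v = -14763 - 78310 = -93073)
(v + 1/(-8845 - 2931322))*(1099974 + k(-1262)) = (-93073 + 1/(-8845 - 2931322))*(1099974 + 199) = (-93073 + 1/(-2940167))*1100173 = (-93073 - 1/2940167)*1100173 = -273650163192/2940167*1100173 = -301062520989432216/2940167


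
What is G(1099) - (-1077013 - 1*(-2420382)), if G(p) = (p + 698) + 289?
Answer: -1341283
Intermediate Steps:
G(p) = 987 + p (G(p) = (698 + p) + 289 = 987 + p)
G(1099) - (-1077013 - 1*(-2420382)) = (987 + 1099) - (-1077013 - 1*(-2420382)) = 2086 - (-1077013 + 2420382) = 2086 - 1*1343369 = 2086 - 1343369 = -1341283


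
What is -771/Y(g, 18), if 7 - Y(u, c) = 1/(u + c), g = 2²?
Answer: -5654/51 ≈ -110.86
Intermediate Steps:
g = 4
Y(u, c) = 7 - 1/(c + u) (Y(u, c) = 7 - 1/(u + c) = 7 - 1/(c + u))
-771/Y(g, 18) = -771*(18 + 4)/(-1 + 7*18 + 7*4) = -771*22/(-1 + 126 + 28) = -771/((1/22)*153) = -771/153/22 = -771*22/153 = -5654/51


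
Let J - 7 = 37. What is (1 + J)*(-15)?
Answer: -675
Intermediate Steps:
J = 44 (J = 7 + 37 = 44)
(1 + J)*(-15) = (1 + 44)*(-15) = 45*(-15) = -675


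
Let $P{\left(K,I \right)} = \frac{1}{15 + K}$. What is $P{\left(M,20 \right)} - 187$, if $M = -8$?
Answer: $- \frac{1308}{7} \approx -186.86$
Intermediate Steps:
$P{\left(M,20 \right)} - 187 = \frac{1}{15 - 8} - 187 = \frac{1}{7} - 187 = - \frac{1308}{7}$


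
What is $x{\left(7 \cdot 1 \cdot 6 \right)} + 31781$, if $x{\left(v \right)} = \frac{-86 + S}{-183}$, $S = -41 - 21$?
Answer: $\frac{5816071}{183} \approx 31782.0$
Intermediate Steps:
$S = -62$
$x{\left(v \right)} = \frac{148}{183}$ ($x{\left(v \right)} = \frac{-86 - 62}{-183} = \left(-148\right) \left(- \frac{1}{183}\right) = \frac{148}{183}$)
$x{\left(7 \cdot 1 \cdot 6 \right)} + 31781 = \frac{148}{183} + 31781 = \frac{5816071}{183}$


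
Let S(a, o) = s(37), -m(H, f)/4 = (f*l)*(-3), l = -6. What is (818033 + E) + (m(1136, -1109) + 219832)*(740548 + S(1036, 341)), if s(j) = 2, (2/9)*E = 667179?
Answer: 443863688677/2 ≈ 2.2193e+11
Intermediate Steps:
E = 6004611/2 (E = (9/2)*667179 = 6004611/2 ≈ 3.0023e+6)
m(H, f) = -72*f (m(H, f) = -4*f*(-6)*(-3) = -4*(-6*f)*(-3) = -72*f)
S(a, o) = 2
(818033 + E) + (m(1136, -1109) + 219832)*(740548 + S(1036, 341)) = (818033 + 6004611/2) + (-72*(-1109) + 219832)*(740548 + 2) = 7640677/2 + (79848 + 219832)*740550 = 7640677/2 + 299680*740550 = 7640677/2 + 221928024000 = 443863688677/2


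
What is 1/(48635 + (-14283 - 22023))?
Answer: 1/12329 ≈ 8.1110e-5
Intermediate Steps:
1/(48635 + (-14283 - 22023)) = 1/(48635 - 36306) = 1/12329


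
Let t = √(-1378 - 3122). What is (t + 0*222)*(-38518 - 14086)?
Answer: -1578120*I*√5 ≈ -3.5288e+6*I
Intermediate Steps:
t = 30*I*√5 (t = √(-4500) = 30*I*√5 ≈ 67.082*I)
(t + 0*222)*(-38518 - 14086) = (30*I*√5 + 0*222)*(-38518 - 14086) = (30*I*√5 + 0)*(-52604) = (30*I*√5)*(-52604) = -1578120*I*√5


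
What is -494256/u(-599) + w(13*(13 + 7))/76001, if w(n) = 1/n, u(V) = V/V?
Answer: -9766627066559/19760260 ≈ -4.9426e+5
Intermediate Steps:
u(V) = 1
-494256/u(-599) + w(13*(13 + 7))/76001 = -494256/1 + 1/((13*(13 + 7))*76001) = -494256*1 + (1/76001)/(13*20) = -494256 + (1/76001)/260 = -494256 + (1/260)*(1/76001) = -494256 + 1/19760260 = -9766627066559/19760260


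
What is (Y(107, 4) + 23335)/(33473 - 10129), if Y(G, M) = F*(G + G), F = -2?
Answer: 22907/23344 ≈ 0.98128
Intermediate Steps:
Y(G, M) = -4*G (Y(G, M) = -2*(G + G) = -4*G)
(Y(107, 4) + 23335)/(33473 - 10129) = (-4*107 + 23335)/(33473 - 10129) = (-428 + 23335)/23344 = 22907*(1/23344) = 22907/23344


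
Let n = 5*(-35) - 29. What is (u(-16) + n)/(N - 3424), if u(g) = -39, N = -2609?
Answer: 81/2011 ≈ 0.040278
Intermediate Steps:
n = -204 (n = -175 - 29 = -204)
(u(-16) + n)/(N - 3424) = (-39 - 204)/(-2609 - 3424) = -243/(-6033) = -243*(-1/6033) = 81/2011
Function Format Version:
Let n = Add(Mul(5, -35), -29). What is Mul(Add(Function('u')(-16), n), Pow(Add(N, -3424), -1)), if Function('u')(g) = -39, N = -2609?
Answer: Rational(81, 2011) ≈ 0.040278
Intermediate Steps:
n = -204 (n = Add(-175, -29) = -204)
Mul(Add(Function('u')(-16), n), Pow(Add(N, -3424), -1)) = Mul(Add(-39, -204), Pow(Add(-2609, -3424), -1)) = Mul(-243, Pow(-6033, -1)) = Mul(-243, Rational(-1, 6033)) = Rational(81, 2011)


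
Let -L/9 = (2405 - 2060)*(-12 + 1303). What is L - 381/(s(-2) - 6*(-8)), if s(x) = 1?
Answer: -196419576/49 ≈ -4.0086e+6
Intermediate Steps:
L = -4008555 (L = -9*(2405 - 2060)*(-12 + 1303) = -3105*1291 = -9*445395 = -4008555)
L - 381/(s(-2) - 6*(-8)) = -4008555 - 381/(1 - 6*(-8)) = -4008555 - 381/(1 + 48) = -4008555 - 381/49 = -196419576/49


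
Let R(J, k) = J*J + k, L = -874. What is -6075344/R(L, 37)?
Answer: -6075344/763913 ≈ -7.9529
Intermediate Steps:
R(J, k) = k + J² (R(J, k) = J² + k = k + J²)
-6075344/R(L, 37) = -6075344/(37 + (-874)²) = -6075344/(37 + 763876) = -6075344/763913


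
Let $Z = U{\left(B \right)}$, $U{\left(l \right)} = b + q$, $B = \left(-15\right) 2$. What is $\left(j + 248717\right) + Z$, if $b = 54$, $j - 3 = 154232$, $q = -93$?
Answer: $402913$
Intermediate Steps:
$j = 154235$ ($j = 3 + 154232 = 154235$)
$B = -30$
$U{\left(l \right)} = -39$ ($U{\left(l \right)} = 54 - 93 = -39$)
$Z = -39$
$\left(j + 248717\right) + Z = \left(154235 + 248717\right) - 39 = 402952 - 39 = 402913$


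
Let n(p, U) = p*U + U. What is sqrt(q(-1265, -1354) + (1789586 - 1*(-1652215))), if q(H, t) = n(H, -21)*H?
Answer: I*sqrt(30136359) ≈ 5489.7*I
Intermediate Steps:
n(p, U) = U + U*p (n(p, U) = U*p + U = U + U*p)
q(H, t) = H*(-21 - 21*H) (q(H, t) = (-21*(1 + H))*H = (-21 - 21*H)*H = H*(-21 - 21*H))
sqrt(q(-1265, -1354) + (1789586 - 1*(-1652215))) = sqrt(21*(-1265)*(-1 - 1*(-1265)) + (1789586 - 1*(-1652215))) = sqrt(21*(-1265)*(-1 + 1265) + (1789586 + 1652215)) = sqrt(21*(-1265)*1264 + 3441801) = sqrt(-33578160 + 3441801) = sqrt(-30136359) = I*sqrt(30136359)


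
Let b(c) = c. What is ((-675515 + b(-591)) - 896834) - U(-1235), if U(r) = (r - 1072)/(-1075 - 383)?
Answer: -764449609/486 ≈ -1.5729e+6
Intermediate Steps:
U(r) = 536/729 - r/1458 (U(r) = (-1072 + r)/(-1458) = (-1072 + r)*(-1/1458) = 536/729 - r/1458)
((-675515 + b(-591)) - 896834) - U(-1235) = ((-675515 - 591) - 896834) - (536/729 - 1/1458*(-1235)) = (-676106 - 896834) - (536/729 + 1235/1458) = -1572940 - 1*769/486 = -1572940 - 769/486 = -764449609/486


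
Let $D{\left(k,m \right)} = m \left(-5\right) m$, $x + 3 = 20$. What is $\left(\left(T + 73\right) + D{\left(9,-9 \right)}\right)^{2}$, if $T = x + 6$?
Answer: $95481$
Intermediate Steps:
$x = 17$ ($x = -3 + 20 = 17$)
$T = 23$ ($T = 17 + 6 = 23$)
$D{\left(k,m \right)} = - 5 m^{2}$ ($D{\left(k,m \right)} = - 5 m m = - 5 m^{2}$)
$\left(\left(T + 73\right) + D{\left(9,-9 \right)}\right)^{2} = \left(\left(23 + 73\right) - 5 \left(-9\right)^{2}\right)^{2} = \left(96 - 405\right)^{2} = \left(-309\right)^{2} = 95481$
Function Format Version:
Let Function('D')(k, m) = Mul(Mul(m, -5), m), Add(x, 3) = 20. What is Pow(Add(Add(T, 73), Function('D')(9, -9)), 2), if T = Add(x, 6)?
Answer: 95481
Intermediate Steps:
x = 17 (x = Add(-3, 20) = 17)
T = 23 (T = Add(17, 6) = 23)
Function('D')(k, m) = Mul(-5, Pow(m, 2)) (Function('D')(k, m) = Mul(Mul(-5, m), m) = Mul(-5, Pow(m, 2)))
Pow(Add(Add(T, 73), Function('D')(9, -9)), 2) = Pow(Add(Add(23, 73), Mul(-5, Pow(-9, 2))), 2) = Pow(Add(96, Mul(-5, 81)), 2) = Pow(Add(96, -405), 2) = Pow(-309, 2) = 95481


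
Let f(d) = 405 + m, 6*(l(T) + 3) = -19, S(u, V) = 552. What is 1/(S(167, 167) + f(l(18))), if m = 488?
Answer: 1/1445 ≈ 0.00069204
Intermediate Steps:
l(T) = -37/6 (l(T) = -3 + (⅙)*(-19) = -3 - 19/6 = -37/6)
f(d) = 893 (f(d) = 405 + 488 = 893)
1/(S(167, 167) + f(l(18))) = 1/(552 + 893) = 1/1445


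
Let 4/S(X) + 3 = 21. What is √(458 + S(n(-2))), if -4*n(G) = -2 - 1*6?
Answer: 2*√1031/3 ≈ 21.406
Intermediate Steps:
n(G) = 2 (n(G) = -(-2 - 1*6)/4 = -(-2 - 6)/4 = -¼*(-8) = 2)
S(X) = 2/9 (S(X) = 4/(-3 + 21) = 4/18 = 4*(1/18) = 2/9)
√(458 + S(n(-2))) = √(458 + 2/9) = √(4124/9) = 2*√1031/3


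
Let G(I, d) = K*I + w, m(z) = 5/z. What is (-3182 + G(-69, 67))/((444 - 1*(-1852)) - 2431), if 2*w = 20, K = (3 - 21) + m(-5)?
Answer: 1861/135 ≈ 13.785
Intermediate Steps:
K = -19 (K = (3 - 21) + 5/(-5) = -18 + 5*(-1/5) = -18 - 1 = -19)
w = 10 (w = (1/2)*20 = 10)
G(I, d) = 10 - 19*I (G(I, d) = -19*I + 10 = 10 - 19*I)
(-3182 + G(-69, 67))/((444 - 1*(-1852)) - 2431) = (-3182 + (10 - 19*(-69)))/((444 - 1*(-1852)) - 2431) = (-3182 + (10 + 1311))/((444 + 1852) - 2431) = (-3182 + 1321)/(2296 - 2431) = -1861/(-135) = -1861*(-1/135) = 1861/135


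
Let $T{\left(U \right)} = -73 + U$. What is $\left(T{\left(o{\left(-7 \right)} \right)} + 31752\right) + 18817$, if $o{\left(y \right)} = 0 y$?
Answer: $50496$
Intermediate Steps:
$o{\left(y \right)} = 0$
$\left(T{\left(o{\left(-7 \right)} \right)} + 31752\right) + 18817 = \left(\left(-73 + 0\right) + 31752\right) + 18817 = \left(-73 + 31752\right) + 18817 = 31679 + 18817 = 50496$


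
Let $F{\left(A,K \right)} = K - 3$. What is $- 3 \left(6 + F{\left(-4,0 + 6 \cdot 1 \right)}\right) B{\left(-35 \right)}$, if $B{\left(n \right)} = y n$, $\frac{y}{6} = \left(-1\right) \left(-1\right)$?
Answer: $5670$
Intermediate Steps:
$y = 6$ ($y = 6 \left(\left(-1\right) \left(-1\right)\right) = 6 \cdot 1 = 6$)
$F{\left(A,K \right)} = -3 + K$
$B{\left(n \right)} = 6 n$
$- 3 \left(6 + F{\left(-4,0 + 6 \cdot 1 \right)}\right) B{\left(-35 \right)} = - 3 \left(6 + \left(-3 + \left(0 + 6 \cdot 1\right)\right)\right) 6 \left(-35\right) = - 3 \left(6 + \left(-3 + \left(0 + 6\right)\right)\right) \left(-210\right) = - 3 \left(6 + \left(-3 + 6\right)\right) \left(-210\right) = - 3 \left(6 + 3\right) \left(-210\right) = \left(-3\right) 9 \left(-210\right) = \left(-27\right) \left(-210\right) = 5670$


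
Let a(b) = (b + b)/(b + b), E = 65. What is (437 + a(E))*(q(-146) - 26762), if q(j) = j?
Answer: -11785704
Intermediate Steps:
a(b) = 1 (a(b) = (2*b)/((2*b)) = (2*b)*(1/(2*b)) = 1)
(437 + a(E))*(q(-146) - 26762) = (437 + 1)*(-146 - 26762) = 438*(-26908) = -11785704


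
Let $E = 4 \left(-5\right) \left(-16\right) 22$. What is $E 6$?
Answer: $42240$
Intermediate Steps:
$E = 7040$ ($E = \left(-20\right) \left(-16\right) 22 = 320 \cdot 22 = 7040$)
$E 6 = 7040 \cdot 6 = 42240$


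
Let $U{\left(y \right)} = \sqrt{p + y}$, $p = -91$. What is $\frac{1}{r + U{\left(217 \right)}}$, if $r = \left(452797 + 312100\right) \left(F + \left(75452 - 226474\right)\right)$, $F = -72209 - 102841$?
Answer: $- \frac{17815106756}{4443292402187475809495} - \frac{3 \sqrt{14}}{62206093630624661332930} \approx -4.0094 \cdot 10^{-12}$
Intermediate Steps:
$F = -175050$
$U{\left(y \right)} = \sqrt{-91 + y}$
$r = -249411494584$ ($r = \left(452797 + 312100\right) \left(-175050 + \left(75452 - 226474\right)\right) = 764897 \left(-175050 + \left(75452 - 226474\right)\right) = 764897 \left(-175050 - 151022\right) = 764897 \left(-326072\right) = -249411494584$)
$\frac{1}{r + U{\left(217 \right)}} = \frac{1}{-249411494584 + \sqrt{-91 + 217}} = \frac{1}{-249411494584 + \sqrt{126}} = \frac{1}{-249411494584 + 3 \sqrt{14}}$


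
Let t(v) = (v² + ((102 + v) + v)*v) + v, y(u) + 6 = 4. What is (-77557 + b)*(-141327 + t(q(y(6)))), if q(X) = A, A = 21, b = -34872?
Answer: 15497325789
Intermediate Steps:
y(u) = -2 (y(u) = -6 + 4 = -2)
q(X) = 21
t(v) = v + v² + v*(102 + 2*v) (t(v) = (v² + (102 + 2*v)*v) + v = (v² + v*(102 + 2*v)) + v = v + v² + v*(102 + 2*v))
(-77557 + b)*(-141327 + t(q(y(6)))) = (-77557 - 34872)*(-141327 + 21*(103 + 3*21)) = -112429*(-141327 + 21*(103 + 63)) = -112429*(-141327 + 21*166) = -112429*(-141327 + 3486) = -112429*(-137841) = 15497325789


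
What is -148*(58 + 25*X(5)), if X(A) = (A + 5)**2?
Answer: -378584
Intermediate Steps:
X(A) = (5 + A)**2
-148*(58 + 25*X(5)) = -148*(58 + 25*(5 + 5)**2) = -148*(58 + 25*10**2) = -148*(58 + 25*100) = -148*(58 + 2500) = -148*2558 = -378584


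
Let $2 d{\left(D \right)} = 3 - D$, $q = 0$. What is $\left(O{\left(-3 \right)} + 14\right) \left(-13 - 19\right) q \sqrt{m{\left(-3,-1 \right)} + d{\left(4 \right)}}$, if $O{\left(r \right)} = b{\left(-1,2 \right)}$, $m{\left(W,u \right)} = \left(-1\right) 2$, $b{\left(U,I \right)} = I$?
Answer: $0$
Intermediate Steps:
$m{\left(W,u \right)} = -2$
$O{\left(r \right)} = 2$
$d{\left(D \right)} = \frac{3}{2} - \frac{D}{2}$ ($d{\left(D \right)} = \frac{3 - D}{2} = \frac{3}{2} - \frac{D}{2}$)
$\left(O{\left(-3 \right)} + 14\right) \left(-13 - 19\right) q \sqrt{m{\left(-3,-1 \right)} + d{\left(4 \right)}} = \left(2 + 14\right) \left(-13 - 19\right) 0 \sqrt{-2 + \left(\frac{3}{2} - 2\right)} = 16 \left(-32\right) 0 \sqrt{-2 + \left(\frac{3}{2} - 2\right)} = \left(-512\right) 0 \sqrt{-2 - \frac{1}{2}} = 0 \sqrt{- \frac{5}{2}} = 0 \frac{i \sqrt{10}}{2} = 0$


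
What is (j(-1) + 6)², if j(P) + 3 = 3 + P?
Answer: 25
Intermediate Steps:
j(P) = P (j(P) = -3 + (3 + P) = P)
(j(-1) + 6)² = (-1 + 6)² = 5² = 25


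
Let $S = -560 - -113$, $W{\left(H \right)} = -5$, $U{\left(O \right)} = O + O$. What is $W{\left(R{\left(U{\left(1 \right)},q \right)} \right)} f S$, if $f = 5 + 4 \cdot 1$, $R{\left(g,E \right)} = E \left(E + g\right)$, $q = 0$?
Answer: $20115$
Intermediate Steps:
$U{\left(O \right)} = 2 O$
$S = -447$ ($S = -560 + 113 = -447$)
$f = 9$ ($f = 5 + 4 = 9$)
$W{\left(R{\left(U{\left(1 \right)},q \right)} \right)} f S = \left(-5\right) 9 \left(-447\right) = \left(-45\right) \left(-447\right) = 20115$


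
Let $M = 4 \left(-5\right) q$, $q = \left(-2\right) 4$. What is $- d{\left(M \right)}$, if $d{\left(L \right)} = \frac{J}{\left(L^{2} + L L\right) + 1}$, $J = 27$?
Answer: $- \frac{3}{5689} \approx -0.00052733$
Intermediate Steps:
$q = -8$
$M = 160$ ($M = 4 \left(-5\right) \left(-8\right) = \left(-20\right) \left(-8\right) = 160$)
$d{\left(L \right)} = \frac{27}{1 + 2 L^{2}}$ ($d{\left(L \right)} = \frac{27}{\left(L^{2} + L L\right) + 1} = \frac{27}{\left(L^{2} + L^{2}\right) + 1} = \frac{27}{2 L^{2} + 1} = \frac{27}{1 + 2 L^{2}}$)
$- d{\left(M \right)} = - \frac{27}{1 + 2 \cdot 160^{2}} = - \frac{27}{1 + 2 \cdot 25600} = - \frac{27}{1 + 51200} = - \frac{27}{51201} = \left(-1\right) \frac{3}{5689} = - \frac{3}{5689}$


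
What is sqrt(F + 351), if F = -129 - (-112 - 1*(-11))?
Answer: sqrt(323) ≈ 17.972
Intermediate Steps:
F = -28 (F = -129 - (-112 + 11) = -129 - 1*(-101) = -129 + 101 = -28)
sqrt(F + 351) = sqrt(-28 + 351) = sqrt(323)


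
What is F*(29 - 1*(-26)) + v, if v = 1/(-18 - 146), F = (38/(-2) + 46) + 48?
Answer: 676499/164 ≈ 4125.0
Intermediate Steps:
F = 75 (F = (38*(-½) + 46) + 48 = (-19 + 46) + 48 = 27 + 48 = 75)
v = -1/164 (v = 1/(-164) = -1/164 ≈ -0.0060976)
F*(29 - 1*(-26)) + v = 75*(29 - 1*(-26)) - 1/164 = 75*(29 + 26) - 1/164 = 75*55 - 1/164 = 4125 - 1/164 = 676499/164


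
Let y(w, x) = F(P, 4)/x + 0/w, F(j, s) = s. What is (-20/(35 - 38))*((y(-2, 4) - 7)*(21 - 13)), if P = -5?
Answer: -320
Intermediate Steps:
y(w, x) = 4/x (y(w, x) = 4/x + 0/w = 4/x + 0 = 4/x)
(-20/(35 - 38))*((y(-2, 4) - 7)*(21 - 13)) = (-20/(35 - 38))*((4/4 - 7)*(21 - 13)) = (-20/(-3))*((4*(¼) - 7)*8) = (-20*(-⅓))*((1 - 7)*8) = 20*(-6*8)/3 = (20/3)*(-48) = -320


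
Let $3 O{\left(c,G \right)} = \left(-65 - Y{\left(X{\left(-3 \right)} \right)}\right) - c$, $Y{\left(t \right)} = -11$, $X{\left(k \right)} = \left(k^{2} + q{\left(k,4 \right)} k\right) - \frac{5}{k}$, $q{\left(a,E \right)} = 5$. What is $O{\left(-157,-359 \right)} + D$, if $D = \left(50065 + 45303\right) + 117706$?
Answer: $\frac{639325}{3} \approx 2.1311 \cdot 10^{5}$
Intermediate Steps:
$X{\left(k \right)} = k^{2} - \frac{5}{k} + 5 k$ ($X{\left(k \right)} = \left(k^{2} + 5 k\right) - \frac{5}{k} = k^{2} - \frac{5}{k} + 5 k$)
$D = 213074$ ($D = 95368 + 117706 = 213074$)
$O{\left(c,G \right)} = -18 - \frac{c}{3}$ ($O{\left(c,G \right)} = \frac{\left(-65 - -11\right) - c}{3} = \frac{\left(-65 + 11\right) - c}{3} = \frac{-54 - c}{3} = -18 - \frac{c}{3}$)
$O{\left(-157,-359 \right)} + D = \left(-18 - - \frac{157}{3}\right) + 213074 = \left(-18 + \frac{157}{3}\right) + 213074 = \frac{103}{3} + 213074 = \frac{639325}{3}$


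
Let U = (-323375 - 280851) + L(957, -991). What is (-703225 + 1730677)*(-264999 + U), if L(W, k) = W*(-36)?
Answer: -928484741004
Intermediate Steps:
L(W, k) = -36*W
U = -638678 (U = (-323375 - 280851) - 36*957 = -604226 - 34452 = -638678)
(-703225 + 1730677)*(-264999 + U) = (-703225 + 1730677)*(-264999 - 638678) = 1027452*(-903677) = -928484741004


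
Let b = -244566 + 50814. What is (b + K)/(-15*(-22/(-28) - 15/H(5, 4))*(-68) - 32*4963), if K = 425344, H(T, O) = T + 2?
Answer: -810572/560701 ≈ -1.4456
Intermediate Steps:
H(T, O) = 2 + T
b = -193752
(b + K)/(-15*(-22/(-28) - 15/H(5, 4))*(-68) - 32*4963) = (-193752 + 425344)/(-15*(-22/(-28) - 15/(2 + 5))*(-68) - 32*4963) = 231592/(-15*(-22*(-1/28) - 15/7)*(-68) - 158816) = 231592/(-15*(11/14 - 15*⅐)*(-68) - 158816) = 231592/(-15*(11/14 - 15/7)*(-68) - 158816) = 231592/(-15*(-19/14)*(-68) - 158816) = 231592/((285/14)*(-68) - 158816) = 231592/(-9690/7 - 158816) = 231592/(-1121402/7) = 231592*(-7/1121402) = -810572/560701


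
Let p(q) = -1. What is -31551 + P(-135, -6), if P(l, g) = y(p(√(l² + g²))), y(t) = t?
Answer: -31552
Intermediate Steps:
P(l, g) = -1
-31551 + P(-135, -6) = -31551 - 1 = -31552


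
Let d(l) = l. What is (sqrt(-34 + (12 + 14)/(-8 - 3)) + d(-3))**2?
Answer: (33 - 20*I*sqrt(11))**2/121 ≈ -27.364 - 36.181*I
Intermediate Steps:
(sqrt(-34 + (12 + 14)/(-8 - 3)) + d(-3))**2 = (sqrt(-34 + (12 + 14)/(-8 - 3)) - 3)**2 = (sqrt(-34 + 26/(-11)) - 3)**2 = (sqrt(-34 + 26*(-1/11)) - 3)**2 = (sqrt(-34 - 26/11) - 3)**2 = (sqrt(-400/11) - 3)**2 = (20*I*sqrt(11)/11 - 3)**2 = (-3 + 20*I*sqrt(11)/11)**2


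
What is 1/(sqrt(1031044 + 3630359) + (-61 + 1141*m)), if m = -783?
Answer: -893464/798273257893 - sqrt(4661403)/798273257893 ≈ -1.1220e-6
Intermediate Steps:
1/(sqrt(1031044 + 3630359) + (-61 + 1141*m)) = 1/(sqrt(1031044 + 3630359) + (-61 + 1141*(-783))) = 1/(sqrt(4661403) + (-61 - 893403)) = 1/(sqrt(4661403) - 893464) = 1/(-893464 + sqrt(4661403))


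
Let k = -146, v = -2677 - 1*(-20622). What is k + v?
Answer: 17799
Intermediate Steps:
v = 17945 (v = -2677 + 20622 = 17945)
k + v = -146 + 17945 = 17799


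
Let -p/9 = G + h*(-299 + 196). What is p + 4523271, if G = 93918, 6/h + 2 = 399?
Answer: 1460175135/397 ≈ 3.6780e+6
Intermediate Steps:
h = 6/397 (h = 6/(-2 + 399) = 6/397 ≈ 0.015113)
p = -335563452/397 (p = -9*(93918 + 6*(-299 + 196)/397) = -9*(93918 + (6/397)*(-103)) = -9*(93918 - 618/397) = -9*37284828/397 = -335563452/397 ≈ -8.4525e+5)
p + 4523271 = -335563452/397 + 4523271 = 1460175135/397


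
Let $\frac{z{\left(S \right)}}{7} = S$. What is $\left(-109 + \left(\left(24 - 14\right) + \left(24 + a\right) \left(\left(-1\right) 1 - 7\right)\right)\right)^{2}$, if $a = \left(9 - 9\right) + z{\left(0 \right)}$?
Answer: $84681$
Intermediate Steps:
$z{\left(S \right)} = 7 S$
$a = 0$ ($a = \left(9 - 9\right) + 7 \cdot 0 = 0 + 0 = 0$)
$\left(-109 + \left(\left(24 - 14\right) + \left(24 + a\right) \left(\left(-1\right) 1 - 7\right)\right)\right)^{2} = \left(-109 + \left(\left(24 - 14\right) + \left(24 + 0\right) \left(\left(-1\right) 1 - 7\right)\right)\right)^{2} = \left(-109 + \left(10 + 24 \left(-1 - 7\right)\right)\right)^{2} = \left(-109 + \left(10 + 24 \left(-8\right)\right)\right)^{2} = \left(-109 + \left(10 - 192\right)\right)^{2} = \left(-109 - 182\right)^{2} = \left(-291\right)^{2} = 84681$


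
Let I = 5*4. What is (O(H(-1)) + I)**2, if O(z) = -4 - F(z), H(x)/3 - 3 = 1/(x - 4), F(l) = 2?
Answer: 196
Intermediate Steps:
H(x) = 9 + 3/(-4 + x) (H(x) = 9 + 3/(x - 4) = 9 + 3/(-4 + x))
O(z) = -6 (O(z) = -4 - 1*2 = -4 - 2 = -6)
I = 20
(O(H(-1)) + I)**2 = (-6 + 20)**2 = 14**2 = 196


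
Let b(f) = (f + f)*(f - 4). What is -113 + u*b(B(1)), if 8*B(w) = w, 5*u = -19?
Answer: -17491/160 ≈ -109.32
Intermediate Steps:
u = -19/5 (u = (⅕)*(-19) = -19/5 ≈ -3.8000)
B(w) = w/8
b(f) = 2*f*(-4 + f) (b(f) = (2*f)*(-4 + f) = 2*f*(-4 + f))
-113 + u*b(B(1)) = -113 - 38*(⅛)*1*(-4 + (⅛)*1)/5 = -113 - 38*(-4 + ⅛)/(5*8) = -113 - 38*(-31)/(5*8*8) = -113 - 19/5*(-31/32) = -113 + 589/160 = -17491/160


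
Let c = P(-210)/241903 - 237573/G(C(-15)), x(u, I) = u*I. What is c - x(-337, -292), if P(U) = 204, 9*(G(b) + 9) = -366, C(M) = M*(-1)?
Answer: -3374420304335/36043547 ≈ -93621.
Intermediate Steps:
C(M) = -M
G(b) = -149/3 (G(b) = -9 + (1/9)*(-366) = -9 - 122/3 = -149/3)
x(u, I) = I*u
c = 172408894653/36043547 (c = 204/241903 - 237573/(-149/3) = 204*(1/241903) - 237573*(-3/149) = 204/241903 + 712719/149 = 172408894653/36043547 ≈ 4783.4)
c - x(-337, -292) = 172408894653/36043547 - (-292)*(-337) = 172408894653/36043547 - 1*98404 = 172408894653/36043547 - 98404 = -3374420304335/36043547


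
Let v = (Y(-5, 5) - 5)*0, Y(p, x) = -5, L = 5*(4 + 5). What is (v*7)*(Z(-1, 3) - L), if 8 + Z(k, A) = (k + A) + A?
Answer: 0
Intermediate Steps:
L = 45 (L = 5*9 = 45)
Z(k, A) = -8 + k + 2*A (Z(k, A) = -8 + ((k + A) + A) = -8 + ((A + k) + A) = -8 + (k + 2*A) = -8 + k + 2*A)
v = 0 (v = (-5 - 5)*0 = -10*0 = 0)
(v*7)*(Z(-1, 3) - L) = (0*7)*((-8 - 1 + 2*3) - 1*45) = 0*((-8 - 1 + 6) - 45) = 0*(-3 - 45) = 0*(-48) = 0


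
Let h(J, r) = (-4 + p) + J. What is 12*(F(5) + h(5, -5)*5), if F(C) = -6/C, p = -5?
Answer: -1272/5 ≈ -254.40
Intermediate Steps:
h(J, r) = -9 + J (h(J, r) = (-4 - 5) + J = -9 + J)
12*(F(5) + h(5, -5)*5) = 12*(-6/5 + (-9 + 5)*5) = 12*(-6*⅕ - 4*5) = 12*(-6/5 - 20) = 12*(-106/5) = -1272/5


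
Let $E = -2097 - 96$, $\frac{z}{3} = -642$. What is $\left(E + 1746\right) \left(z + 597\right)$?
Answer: $594063$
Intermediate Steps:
$z = -1926$ ($z = 3 \left(-642\right) = -1926$)
$E = -2193$ ($E = -2097 - 96 = -2193$)
$\left(E + 1746\right) \left(z + 597\right) = \left(-2193 + 1746\right) \left(-1926 + 597\right) = \left(-447\right) \left(-1329\right) = 594063$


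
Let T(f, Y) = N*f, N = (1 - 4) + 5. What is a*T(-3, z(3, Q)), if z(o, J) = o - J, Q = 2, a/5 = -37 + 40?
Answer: -90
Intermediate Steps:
a = 15 (a = 5*(-37 + 40) = 5*3 = 15)
N = 2 (N = -3 + 5 = 2)
T(f, Y) = 2*f
a*T(-3, z(3, Q)) = 15*(2*(-3)) = 15*(-6) = -90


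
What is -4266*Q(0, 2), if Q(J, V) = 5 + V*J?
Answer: -21330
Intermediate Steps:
Q(J, V) = 5 + J*V
-4266*Q(0, 2) = -4266*(5 + 0*2) = -4266*(5 + 0) = -4266*5 = -21330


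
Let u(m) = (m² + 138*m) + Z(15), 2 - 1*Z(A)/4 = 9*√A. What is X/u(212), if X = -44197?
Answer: -68328562/114725163 - 44197*√15/152966884 ≈ -0.59670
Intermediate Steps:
Z(A) = 8 - 36*√A
u(m) = 8 + m² - 36*√15 + 138*m (u(m) = (m² + 138*m) + (8 - 36*√15) = 8 + m² - 36*√15 + 138*m)
X/u(212) = -44197/(8 + 212² - 36*√15 + 138*212) = -44197/(8 + 44944 - 36*√15 + 29256) = -44197/(74208 - 36*√15)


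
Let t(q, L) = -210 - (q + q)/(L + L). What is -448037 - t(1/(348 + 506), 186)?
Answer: -71134631987/158844 ≈ -4.4783e+5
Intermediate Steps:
t(q, L) = -210 - q/L (t(q, L) = -210 - 2*q/(2*L) = -210 - 2*q*1/(2*L) = -210 - q/L)
-448037 - t(1/(348 + 506), 186) = -448037 - (-210 - 1/((348 + 506)*186)) = -448037 - (-210 - 1*1/186/854) = -448037 - (-210 - 1*1/854*1/186) = -448037 - (-210 - 1/158844) = -448037 - 1*(-33357241/158844) = -448037 + 33357241/158844 = -71134631987/158844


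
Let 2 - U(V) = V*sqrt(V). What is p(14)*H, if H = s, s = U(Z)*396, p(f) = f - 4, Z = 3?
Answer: 7920 - 11880*sqrt(3) ≈ -12657.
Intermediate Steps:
p(f) = -4 + f
U(V) = 2 - V**(3/2) (U(V) = 2 - V*sqrt(V) = 2 - V**(3/2))
s = 792 - 1188*sqrt(3) (s = (2 - 3**(3/2))*396 = (2 - 3*sqrt(3))*396 = 792 - 1188*sqrt(3) ≈ -1265.7)
H = 792 - 1188*sqrt(3) ≈ -1265.7
p(14)*H = (-4 + 14)*(792 - 1188*sqrt(3)) = 10*(792 - 1188*sqrt(3)) = 7920 - 11880*sqrt(3)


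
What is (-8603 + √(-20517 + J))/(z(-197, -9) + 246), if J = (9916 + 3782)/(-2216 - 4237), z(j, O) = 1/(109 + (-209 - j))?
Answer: -119213/3409 + 97*I*√10548655287/17109771 ≈ -34.97 + 0.58227*I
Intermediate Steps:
z(j, O) = 1/(-100 - j)
J = -1522/717 (J = 13698/(-6453) = 13698*(-1/6453) = -1522/717 ≈ -2.1227)
(-8603 + √(-20517 + J))/(z(-197, -9) + 246) = (-8603 + √(-20517 - 1522/717))/(-1/(100 - 197) + 246) = (-8603 + √(-14712211/717))/(-1/(-97) + 246) = (-8603 + I*√10548655287/717)/(-1*(-1/97) + 246) = (-8603 + I*√10548655287/717)/(1/97 + 246) = (-8603 + I*√10548655287/717)/(23863/97) = (-8603 + I*√10548655287/717)*(97/23863) = -119213/3409 + 97*I*√10548655287/17109771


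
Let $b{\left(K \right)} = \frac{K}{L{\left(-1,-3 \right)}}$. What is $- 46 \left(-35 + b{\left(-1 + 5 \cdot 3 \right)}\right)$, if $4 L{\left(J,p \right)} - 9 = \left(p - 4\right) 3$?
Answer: $\frac{5474}{3} \approx 1824.7$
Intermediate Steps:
$L{\left(J,p \right)} = - \frac{3}{4} + \frac{3 p}{4}$ ($L{\left(J,p \right)} = \frac{9}{4} + \frac{\left(p - 4\right) 3}{4} = \frac{9}{4} + \frac{\left(-4 + p\right) 3}{4} = \frac{9}{4} + \frac{-12 + 3 p}{4} = \frac{9}{4} + \left(-3 + \frac{3 p}{4}\right) = - \frac{3}{4} + \frac{3 p}{4}$)
$b{\left(K \right)} = - \frac{K}{3}$ ($b{\left(K \right)} = \frac{K}{- \frac{3}{4} + \frac{3}{4} \left(-3\right)} = \frac{K}{- \frac{3}{4} - \frac{9}{4}} = \frac{K}{-3} = K \left(- \frac{1}{3}\right) = - \frac{K}{3}$)
$- 46 \left(-35 + b{\left(-1 + 5 \cdot 3 \right)}\right) = - 46 \left(-35 - \frac{-1 + 5 \cdot 3}{3}\right) = - 46 \left(-35 - \frac{-1 + 15}{3}\right) = - 46 \left(-35 - \frac{14}{3}\right) = \left(-46\right) \left(- \frac{119}{3}\right) = \frac{5474}{3}$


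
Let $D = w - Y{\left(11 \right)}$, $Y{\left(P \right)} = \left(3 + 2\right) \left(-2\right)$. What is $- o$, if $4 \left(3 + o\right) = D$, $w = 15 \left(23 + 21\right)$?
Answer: $- \frac{329}{2} \approx -164.5$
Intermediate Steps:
$w = 660$ ($w = 15 \cdot 44 = 660$)
$Y{\left(P \right)} = -10$ ($Y{\left(P \right)} = 5 \left(-2\right) = -10$)
$D = 670$ ($D = 660 - -10 = 660 + 10 = 670$)
$o = \frac{329}{2}$ ($o = -3 + \frac{1}{4} \cdot 670 = -3 + \frac{335}{2} = \frac{329}{2} \approx 164.5$)
$- o = \left(-1\right) \frac{329}{2} = - \frac{329}{2}$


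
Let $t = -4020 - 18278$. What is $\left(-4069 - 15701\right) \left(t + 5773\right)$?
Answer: $326699250$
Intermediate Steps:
$t = -22298$
$\left(-4069 - 15701\right) \left(t + 5773\right) = \left(-4069 - 15701\right) \left(-22298 + 5773\right) = \left(-19770\right) \left(-16525\right) = 326699250$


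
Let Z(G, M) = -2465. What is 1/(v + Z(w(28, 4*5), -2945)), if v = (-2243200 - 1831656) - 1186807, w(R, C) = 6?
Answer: -1/5264128 ≈ -1.8997e-7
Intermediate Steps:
v = -5261663 (v = -4074856 - 1186807 = -5261663)
1/(v + Z(w(28, 4*5), -2945)) = 1/(-5261663 - 2465) = 1/(-5264128) = -1/5264128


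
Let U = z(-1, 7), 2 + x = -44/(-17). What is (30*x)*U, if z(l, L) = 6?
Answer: 1800/17 ≈ 105.88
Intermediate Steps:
x = 10/17 (x = -2 - 44/(-17) = -2 - 44*(-1/17) = -2 + 44/17 = 10/17 ≈ 0.58823)
U = 6
(30*x)*U = (30*(10/17))*6 = (300/17)*6 = 1800/17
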